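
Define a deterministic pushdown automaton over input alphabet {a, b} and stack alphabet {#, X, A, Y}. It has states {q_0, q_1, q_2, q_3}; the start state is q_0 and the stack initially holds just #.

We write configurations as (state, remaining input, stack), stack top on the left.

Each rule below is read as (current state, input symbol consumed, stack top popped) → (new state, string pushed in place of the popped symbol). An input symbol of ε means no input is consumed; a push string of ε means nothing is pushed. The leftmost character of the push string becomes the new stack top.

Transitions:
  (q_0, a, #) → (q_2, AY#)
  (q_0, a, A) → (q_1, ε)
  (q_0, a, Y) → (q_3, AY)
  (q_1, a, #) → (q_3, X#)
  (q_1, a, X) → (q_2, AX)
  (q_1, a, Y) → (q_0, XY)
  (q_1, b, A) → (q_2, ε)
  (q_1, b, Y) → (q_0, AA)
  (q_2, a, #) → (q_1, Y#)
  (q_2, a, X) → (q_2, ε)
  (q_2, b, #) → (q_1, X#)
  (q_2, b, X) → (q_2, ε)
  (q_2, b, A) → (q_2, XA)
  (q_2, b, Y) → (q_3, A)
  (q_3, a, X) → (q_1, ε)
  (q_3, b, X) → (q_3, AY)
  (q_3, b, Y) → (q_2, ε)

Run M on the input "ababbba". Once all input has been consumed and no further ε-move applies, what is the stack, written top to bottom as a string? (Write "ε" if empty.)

AY#

(q_0, ababbba, #)
  read a, top #: go to q_2, push AY# → (q_2, babbba, AY#)
  read b, top A: go to q_2, push XA → (q_2, abbba, XAY#)
  read a, top X: go to q_2, push ε → (q_2, bbba, AY#)
  read b, top A: go to q_2, push XA → (q_2, bba, XAY#)
  read b, top X: go to q_2, push ε → (q_2, ba, AY#)
  read b, top A: go to q_2, push XA → (q_2, a, XAY#)
  read a, top X: go to q_2, push ε → (q_2, ε, AY#)
All input consumed in state q_2 with stack AY#.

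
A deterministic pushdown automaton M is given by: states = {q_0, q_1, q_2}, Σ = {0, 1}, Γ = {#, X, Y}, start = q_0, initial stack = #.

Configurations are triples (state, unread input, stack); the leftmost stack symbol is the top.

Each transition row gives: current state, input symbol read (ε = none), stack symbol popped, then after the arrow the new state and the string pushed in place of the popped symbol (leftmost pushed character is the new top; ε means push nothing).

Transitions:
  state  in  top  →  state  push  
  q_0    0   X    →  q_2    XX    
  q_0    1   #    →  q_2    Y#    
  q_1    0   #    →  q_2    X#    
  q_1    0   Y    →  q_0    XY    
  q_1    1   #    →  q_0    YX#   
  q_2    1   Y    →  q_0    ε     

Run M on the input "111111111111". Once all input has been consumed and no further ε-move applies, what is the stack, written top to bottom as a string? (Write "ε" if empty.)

#

(q_0, 111111111111, #)
  read 1, top #: go to q_2, push Y# → (q_2, 11111111111, Y#)
  read 1, top Y: go to q_0, push ε → (q_0, 1111111111, #)
  read 1, top #: go to q_2, push Y# → (q_2, 111111111, Y#)
  read 1, top Y: go to q_0, push ε → (q_0, 11111111, #)
  read 1, top #: go to q_2, push Y# → (q_2, 1111111, Y#)
  read 1, top Y: go to q_0, push ε → (q_0, 111111, #)
  read 1, top #: go to q_2, push Y# → (q_2, 11111, Y#)
  read 1, top Y: go to q_0, push ε → (q_0, 1111, #)
  read 1, top #: go to q_2, push Y# → (q_2, 111, Y#)
  read 1, top Y: go to q_0, push ε → (q_0, 11, #)
  read 1, top #: go to q_2, push Y# → (q_2, 1, Y#)
  read 1, top Y: go to q_0, push ε → (q_0, ε, #)
All input consumed in state q_0 with stack #.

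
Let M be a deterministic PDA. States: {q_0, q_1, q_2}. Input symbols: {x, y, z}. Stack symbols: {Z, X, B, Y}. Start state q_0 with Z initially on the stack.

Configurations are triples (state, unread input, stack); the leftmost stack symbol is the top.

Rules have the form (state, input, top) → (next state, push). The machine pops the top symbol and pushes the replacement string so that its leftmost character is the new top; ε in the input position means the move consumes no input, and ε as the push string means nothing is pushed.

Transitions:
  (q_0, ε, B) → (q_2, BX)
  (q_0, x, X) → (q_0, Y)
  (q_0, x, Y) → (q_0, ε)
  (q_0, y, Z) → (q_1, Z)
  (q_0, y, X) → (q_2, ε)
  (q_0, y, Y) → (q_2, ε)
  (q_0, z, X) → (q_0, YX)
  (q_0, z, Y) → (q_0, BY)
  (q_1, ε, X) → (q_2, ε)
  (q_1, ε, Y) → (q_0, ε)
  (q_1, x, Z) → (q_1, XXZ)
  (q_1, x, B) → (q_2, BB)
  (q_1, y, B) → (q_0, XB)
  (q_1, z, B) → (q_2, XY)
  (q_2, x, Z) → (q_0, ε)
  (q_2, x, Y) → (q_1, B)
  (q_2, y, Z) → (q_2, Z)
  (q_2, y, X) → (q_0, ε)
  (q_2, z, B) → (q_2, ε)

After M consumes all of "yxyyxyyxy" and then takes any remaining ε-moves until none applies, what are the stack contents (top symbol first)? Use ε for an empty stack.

(q_0, yxyyxyyxy, Z) ⊢ (q_1, xyyxyyxy, Z) ⊢ (q_1, yyxyyxy, XXZ) ⊢ (q_2, yyxyyxy, XZ) ⊢ (q_0, yxyyxy, Z) ⊢ (q_1, xyyxy, Z) ⊢ (q_1, yyxy, XXZ) ⊢ (q_2, yyxy, XZ) ⊢ (q_0, yxy, Z) ⊢ (q_1, xy, Z) ⊢ (q_1, y, XXZ) ⊢ (q_2, y, XZ) ⊢ (q_0, ε, Z)
All input consumed in state q_0 with stack Z.

Z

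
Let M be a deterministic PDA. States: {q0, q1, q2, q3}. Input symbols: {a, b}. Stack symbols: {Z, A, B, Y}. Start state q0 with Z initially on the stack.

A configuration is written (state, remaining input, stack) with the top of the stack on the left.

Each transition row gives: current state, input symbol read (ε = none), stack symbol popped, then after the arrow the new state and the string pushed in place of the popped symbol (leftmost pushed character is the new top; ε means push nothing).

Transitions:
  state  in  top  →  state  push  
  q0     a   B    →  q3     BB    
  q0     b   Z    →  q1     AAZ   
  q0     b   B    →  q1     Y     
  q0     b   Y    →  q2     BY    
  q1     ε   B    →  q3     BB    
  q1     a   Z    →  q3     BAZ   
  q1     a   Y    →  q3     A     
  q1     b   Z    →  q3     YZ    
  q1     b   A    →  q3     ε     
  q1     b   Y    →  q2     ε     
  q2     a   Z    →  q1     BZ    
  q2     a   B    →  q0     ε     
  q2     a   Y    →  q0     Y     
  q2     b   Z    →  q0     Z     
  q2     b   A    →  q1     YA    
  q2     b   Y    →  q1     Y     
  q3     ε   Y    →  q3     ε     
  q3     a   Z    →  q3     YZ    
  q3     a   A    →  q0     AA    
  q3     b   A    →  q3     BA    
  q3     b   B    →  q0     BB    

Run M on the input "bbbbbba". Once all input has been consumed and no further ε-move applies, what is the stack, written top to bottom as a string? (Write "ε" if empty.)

(q0, bbbbbba, Z)
  read b, top Z: go to q1, push AAZ → (q1, bbbbba, AAZ)
  read b, top A: go to q3, push ε → (q3, bbbba, AZ)
  read b, top A: go to q3, push BA → (q3, bbba, BAZ)
  read b, top B: go to q0, push BB → (q0, bba, BBAZ)
  read b, top B: go to q1, push Y → (q1, ba, YBAZ)
  read b, top Y: go to q2, push ε → (q2, a, BAZ)
  read a, top B: go to q0, push ε → (q0, ε, AZ)
All input consumed in state q0 with stack AZ.

AZ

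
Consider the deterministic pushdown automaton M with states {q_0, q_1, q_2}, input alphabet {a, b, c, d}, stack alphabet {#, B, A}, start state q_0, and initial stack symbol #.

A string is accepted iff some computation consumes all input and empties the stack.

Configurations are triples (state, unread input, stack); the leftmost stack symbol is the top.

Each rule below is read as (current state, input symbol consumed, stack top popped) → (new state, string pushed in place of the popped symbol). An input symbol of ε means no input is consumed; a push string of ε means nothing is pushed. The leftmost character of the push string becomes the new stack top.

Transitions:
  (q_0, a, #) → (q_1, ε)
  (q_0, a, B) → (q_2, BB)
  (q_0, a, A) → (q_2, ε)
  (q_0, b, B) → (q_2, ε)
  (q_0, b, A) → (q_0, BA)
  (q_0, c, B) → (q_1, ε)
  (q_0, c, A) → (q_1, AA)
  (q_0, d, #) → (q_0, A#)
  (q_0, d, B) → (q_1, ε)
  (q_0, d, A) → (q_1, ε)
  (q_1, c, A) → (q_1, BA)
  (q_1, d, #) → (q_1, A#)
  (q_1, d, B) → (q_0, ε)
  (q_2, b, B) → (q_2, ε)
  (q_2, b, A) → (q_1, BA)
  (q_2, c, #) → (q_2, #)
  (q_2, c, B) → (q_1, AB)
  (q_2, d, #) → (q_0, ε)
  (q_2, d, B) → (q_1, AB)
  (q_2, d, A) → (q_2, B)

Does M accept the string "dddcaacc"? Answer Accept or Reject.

(q_0, dddcaacc, #)
  read d, top #: go to q_0, push A# → (q_0, ddcaacc, A#)
  read d, top A: go to q_1, push ε → (q_1, dcaacc, #)
  read d, top #: go to q_1, push A# → (q_1, caacc, A#)
  read c, top A: go to q_1, push BA → (q_1, aacc, BA#)
No transition applies at (q_1, aacc, BA#); input not fully consumed.

Reject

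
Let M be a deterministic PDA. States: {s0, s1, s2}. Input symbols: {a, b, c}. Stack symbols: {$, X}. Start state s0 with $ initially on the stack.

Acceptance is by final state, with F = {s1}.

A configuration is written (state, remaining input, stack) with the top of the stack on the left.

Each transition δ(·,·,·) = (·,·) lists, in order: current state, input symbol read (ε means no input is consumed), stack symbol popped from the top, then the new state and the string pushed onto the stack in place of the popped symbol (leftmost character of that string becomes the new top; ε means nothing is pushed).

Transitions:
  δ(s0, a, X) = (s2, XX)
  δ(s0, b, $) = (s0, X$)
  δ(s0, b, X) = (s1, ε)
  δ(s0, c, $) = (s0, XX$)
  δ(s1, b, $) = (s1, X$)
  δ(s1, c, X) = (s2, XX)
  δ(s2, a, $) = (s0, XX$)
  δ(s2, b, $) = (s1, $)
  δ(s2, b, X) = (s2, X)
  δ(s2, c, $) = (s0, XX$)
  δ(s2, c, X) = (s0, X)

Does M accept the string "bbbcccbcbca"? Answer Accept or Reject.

Reject

(s0, bbbcccbcbca, $) ⊢ (s0, bbcccbcbca, X$) ⊢ (s1, bcccbcbca, $) ⊢ (s1, cccbcbca, X$) ⊢ (s2, ccbcbca, XX$) ⊢ (s0, cbcbca, XX$)
No transition applies at (s0, cbcbca, XX$); input not fully consumed.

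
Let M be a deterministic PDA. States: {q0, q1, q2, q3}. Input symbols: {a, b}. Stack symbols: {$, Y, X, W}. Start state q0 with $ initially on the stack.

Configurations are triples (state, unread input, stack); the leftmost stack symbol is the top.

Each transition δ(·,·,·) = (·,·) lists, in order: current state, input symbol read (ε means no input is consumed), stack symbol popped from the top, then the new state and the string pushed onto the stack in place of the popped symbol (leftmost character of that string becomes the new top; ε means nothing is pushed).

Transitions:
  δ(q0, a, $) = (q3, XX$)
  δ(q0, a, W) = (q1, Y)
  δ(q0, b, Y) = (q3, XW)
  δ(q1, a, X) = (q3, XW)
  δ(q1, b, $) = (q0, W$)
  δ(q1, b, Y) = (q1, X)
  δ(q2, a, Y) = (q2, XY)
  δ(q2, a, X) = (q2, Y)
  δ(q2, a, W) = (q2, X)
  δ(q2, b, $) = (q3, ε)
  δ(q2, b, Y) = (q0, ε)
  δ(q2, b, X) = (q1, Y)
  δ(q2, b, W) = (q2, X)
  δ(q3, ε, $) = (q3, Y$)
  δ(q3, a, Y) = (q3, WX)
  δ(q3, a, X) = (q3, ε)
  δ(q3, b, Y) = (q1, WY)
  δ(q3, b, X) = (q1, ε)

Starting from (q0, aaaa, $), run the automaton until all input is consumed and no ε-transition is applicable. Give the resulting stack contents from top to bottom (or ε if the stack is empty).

(q0, aaaa, $)
  read a, top $: go to q3, push XX$ → (q3, aaa, XX$)
  read a, top X: go to q3, push ε → (q3, aa, X$)
  read a, top X: go to q3, push ε → (q3, a, $)
  ε-move, top $: go to q3, push Y$ → (q3, a, Y$)
  read a, top Y: go to q3, push WX → (q3, ε, WX$)
All input consumed in state q3 with stack WX$.

WX$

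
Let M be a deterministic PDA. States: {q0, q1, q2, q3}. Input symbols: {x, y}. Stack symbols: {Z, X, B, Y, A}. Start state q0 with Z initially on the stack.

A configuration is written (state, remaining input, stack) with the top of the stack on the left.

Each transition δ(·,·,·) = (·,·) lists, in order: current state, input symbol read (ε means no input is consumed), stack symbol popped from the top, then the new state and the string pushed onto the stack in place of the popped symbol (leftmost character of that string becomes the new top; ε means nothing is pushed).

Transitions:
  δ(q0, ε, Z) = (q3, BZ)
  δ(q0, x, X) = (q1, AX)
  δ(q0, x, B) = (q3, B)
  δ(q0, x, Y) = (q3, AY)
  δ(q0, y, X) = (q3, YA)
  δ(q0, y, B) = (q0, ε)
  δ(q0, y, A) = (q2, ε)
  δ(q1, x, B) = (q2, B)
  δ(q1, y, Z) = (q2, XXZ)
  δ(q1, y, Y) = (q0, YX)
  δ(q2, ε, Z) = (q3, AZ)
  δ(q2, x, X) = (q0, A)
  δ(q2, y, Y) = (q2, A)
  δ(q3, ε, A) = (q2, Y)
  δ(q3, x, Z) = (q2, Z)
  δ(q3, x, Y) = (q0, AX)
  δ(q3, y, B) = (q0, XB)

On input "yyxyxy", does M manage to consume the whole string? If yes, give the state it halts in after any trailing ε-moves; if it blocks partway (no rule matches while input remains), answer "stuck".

q2

(q0, yyxyxy, Z) ⊢ (q3, yyxyxy, BZ) ⊢ (q0, yxyxy, XBZ) ⊢ (q3, xyxy, YABZ) ⊢ (q0, yxy, AXABZ) ⊢ (q2, xy, XABZ) ⊢ (q0, y, AABZ) ⊢ (q2, ε, ABZ)
All input consumed; M is in state q2.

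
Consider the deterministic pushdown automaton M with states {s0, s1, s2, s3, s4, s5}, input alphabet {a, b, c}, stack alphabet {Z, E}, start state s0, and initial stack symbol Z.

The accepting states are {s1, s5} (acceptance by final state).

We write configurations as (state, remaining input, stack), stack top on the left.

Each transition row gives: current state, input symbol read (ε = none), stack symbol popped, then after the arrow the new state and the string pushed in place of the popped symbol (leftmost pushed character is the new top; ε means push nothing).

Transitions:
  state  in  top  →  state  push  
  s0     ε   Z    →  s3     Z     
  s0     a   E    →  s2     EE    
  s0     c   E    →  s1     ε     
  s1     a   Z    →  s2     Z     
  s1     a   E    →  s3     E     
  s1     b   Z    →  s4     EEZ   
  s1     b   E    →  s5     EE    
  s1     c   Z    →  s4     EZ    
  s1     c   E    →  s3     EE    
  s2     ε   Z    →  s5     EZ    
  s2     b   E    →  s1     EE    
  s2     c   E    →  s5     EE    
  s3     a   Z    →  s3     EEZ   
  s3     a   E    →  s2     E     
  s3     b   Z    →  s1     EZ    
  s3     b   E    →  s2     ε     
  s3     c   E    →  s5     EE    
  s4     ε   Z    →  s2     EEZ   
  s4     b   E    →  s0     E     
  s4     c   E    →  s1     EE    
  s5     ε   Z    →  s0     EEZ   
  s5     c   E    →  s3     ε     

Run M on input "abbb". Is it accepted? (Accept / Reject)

(s0, abbb, Z) ⊢ (s3, abbb, Z) ⊢ (s3, bbb, EEZ) ⊢ (s2, bb, EZ) ⊢ (s1, b, EEZ) ⊢ (s5, ε, EEEZ)
All input consumed; state s5 ∈ F.

Accept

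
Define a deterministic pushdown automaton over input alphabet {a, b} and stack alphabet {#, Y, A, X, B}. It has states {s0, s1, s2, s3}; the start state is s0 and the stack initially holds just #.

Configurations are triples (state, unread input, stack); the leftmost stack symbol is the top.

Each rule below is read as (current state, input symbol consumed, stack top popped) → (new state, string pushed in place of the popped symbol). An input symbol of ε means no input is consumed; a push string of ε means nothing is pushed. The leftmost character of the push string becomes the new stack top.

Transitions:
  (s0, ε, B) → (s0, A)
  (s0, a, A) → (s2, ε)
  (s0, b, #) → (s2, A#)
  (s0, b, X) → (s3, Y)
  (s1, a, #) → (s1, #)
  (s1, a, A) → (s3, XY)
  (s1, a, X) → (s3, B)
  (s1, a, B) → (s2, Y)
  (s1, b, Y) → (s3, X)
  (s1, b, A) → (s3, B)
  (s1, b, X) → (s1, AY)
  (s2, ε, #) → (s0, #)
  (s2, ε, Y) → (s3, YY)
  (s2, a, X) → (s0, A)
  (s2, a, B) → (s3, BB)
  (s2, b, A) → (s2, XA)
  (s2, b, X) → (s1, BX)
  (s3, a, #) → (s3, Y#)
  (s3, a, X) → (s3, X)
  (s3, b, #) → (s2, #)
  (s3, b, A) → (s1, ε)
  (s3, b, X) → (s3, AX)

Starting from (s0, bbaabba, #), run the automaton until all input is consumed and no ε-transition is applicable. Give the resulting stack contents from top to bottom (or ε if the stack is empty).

YYXA#

(s0, bbaabba, #) ⊢ (s2, baabba, A#) ⊢ (s2, aabba, XA#) ⊢ (s0, abba, AA#) ⊢ (s2, bba, A#) ⊢ (s2, ba, XA#) ⊢ (s1, a, BXA#) ⊢ (s2, ε, YXA#) ⊢ (s3, ε, YYXA#)
All input consumed in state s3 with stack YYXA#.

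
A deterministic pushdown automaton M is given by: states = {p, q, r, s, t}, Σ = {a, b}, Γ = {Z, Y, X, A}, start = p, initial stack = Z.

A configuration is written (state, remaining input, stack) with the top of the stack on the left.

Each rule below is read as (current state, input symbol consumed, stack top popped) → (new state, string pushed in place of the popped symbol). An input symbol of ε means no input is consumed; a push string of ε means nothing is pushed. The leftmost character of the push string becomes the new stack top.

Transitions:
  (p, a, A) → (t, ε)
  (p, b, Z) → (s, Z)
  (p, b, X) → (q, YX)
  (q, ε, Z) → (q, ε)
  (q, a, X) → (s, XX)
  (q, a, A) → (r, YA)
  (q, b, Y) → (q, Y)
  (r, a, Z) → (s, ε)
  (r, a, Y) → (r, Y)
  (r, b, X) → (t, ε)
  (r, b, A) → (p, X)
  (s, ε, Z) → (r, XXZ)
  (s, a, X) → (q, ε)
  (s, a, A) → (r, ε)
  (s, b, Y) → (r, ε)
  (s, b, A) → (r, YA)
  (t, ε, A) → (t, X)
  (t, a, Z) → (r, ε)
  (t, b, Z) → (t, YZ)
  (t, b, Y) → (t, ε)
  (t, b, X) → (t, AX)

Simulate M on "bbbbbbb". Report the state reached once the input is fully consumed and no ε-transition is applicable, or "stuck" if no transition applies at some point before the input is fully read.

t

(p, bbbbbbb, Z)
  read b, top Z: go to s, push Z → (s, bbbbbb, Z)
  ε-move, top Z: go to r, push XXZ → (r, bbbbbb, XXZ)
  read b, top X: go to t, push ε → (t, bbbbb, XZ)
  read b, top X: go to t, push AX → (t, bbbb, AXZ)
  ε-move, top A: go to t, push X → (t, bbbb, XXZ)
  read b, top X: go to t, push AX → (t, bbb, AXXZ)
  ε-move, top A: go to t, push X → (t, bbb, XXXZ)
  read b, top X: go to t, push AX → (t, bb, AXXXZ)
  ε-move, top A: go to t, push X → (t, bb, XXXXZ)
  read b, top X: go to t, push AX → (t, b, AXXXXZ)
  ε-move, top A: go to t, push X → (t, b, XXXXXZ)
  read b, top X: go to t, push AX → (t, ε, AXXXXXZ)
  ε-move, top A: go to t, push X → (t, ε, XXXXXXZ)
All input consumed; M is in state t.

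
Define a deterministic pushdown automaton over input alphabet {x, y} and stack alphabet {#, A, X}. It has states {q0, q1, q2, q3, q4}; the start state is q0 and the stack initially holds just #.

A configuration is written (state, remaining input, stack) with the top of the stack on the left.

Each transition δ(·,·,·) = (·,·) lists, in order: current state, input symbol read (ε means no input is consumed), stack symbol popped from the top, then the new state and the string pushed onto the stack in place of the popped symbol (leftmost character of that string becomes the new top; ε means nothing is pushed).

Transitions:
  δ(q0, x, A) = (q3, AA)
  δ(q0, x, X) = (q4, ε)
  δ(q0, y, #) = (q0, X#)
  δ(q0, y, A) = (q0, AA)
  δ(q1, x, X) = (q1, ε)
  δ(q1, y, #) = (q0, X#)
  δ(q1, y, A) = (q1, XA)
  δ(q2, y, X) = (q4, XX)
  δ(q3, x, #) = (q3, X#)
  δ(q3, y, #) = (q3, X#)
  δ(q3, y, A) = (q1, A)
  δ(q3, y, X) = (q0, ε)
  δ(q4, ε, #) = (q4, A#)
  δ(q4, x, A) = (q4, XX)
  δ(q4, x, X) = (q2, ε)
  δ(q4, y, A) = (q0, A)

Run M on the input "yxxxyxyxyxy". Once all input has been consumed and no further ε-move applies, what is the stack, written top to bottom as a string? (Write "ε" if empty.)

(q0, yxxxyxyxyxy, #)
  read y, top #: go to q0, push X# → (q0, xxxyxyxyxy, X#)
  read x, top X: go to q4, push ε → (q4, xxyxyxyxy, #)
  ε-move, top #: go to q4, push A# → (q4, xxyxyxyxy, A#)
  read x, top A: go to q4, push XX → (q4, xyxyxyxy, XX#)
  read x, top X: go to q2, push ε → (q2, yxyxyxy, X#)
  read y, top X: go to q4, push XX → (q4, xyxyxy, XX#)
  read x, top X: go to q2, push ε → (q2, yxyxy, X#)
  read y, top X: go to q4, push XX → (q4, xyxy, XX#)
  read x, top X: go to q2, push ε → (q2, yxy, X#)
  read y, top X: go to q4, push XX → (q4, xy, XX#)
  read x, top X: go to q2, push ε → (q2, y, X#)
  read y, top X: go to q4, push XX → (q4, ε, XX#)
All input consumed in state q4 with stack XX#.

XX#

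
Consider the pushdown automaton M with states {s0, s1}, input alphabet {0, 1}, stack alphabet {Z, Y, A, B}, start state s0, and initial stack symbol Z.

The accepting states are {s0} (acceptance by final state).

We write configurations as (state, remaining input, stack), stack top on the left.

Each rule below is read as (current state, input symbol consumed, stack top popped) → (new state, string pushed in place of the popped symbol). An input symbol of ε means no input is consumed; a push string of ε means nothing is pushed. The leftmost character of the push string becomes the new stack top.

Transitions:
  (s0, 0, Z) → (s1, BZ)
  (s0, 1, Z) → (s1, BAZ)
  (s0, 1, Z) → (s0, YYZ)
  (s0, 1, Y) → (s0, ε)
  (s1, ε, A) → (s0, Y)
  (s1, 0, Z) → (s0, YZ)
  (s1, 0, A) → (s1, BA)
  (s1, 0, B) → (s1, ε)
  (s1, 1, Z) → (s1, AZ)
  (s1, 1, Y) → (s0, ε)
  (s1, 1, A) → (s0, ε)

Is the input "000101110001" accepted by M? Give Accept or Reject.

No computation consumes all input and reaches a final state.

Reject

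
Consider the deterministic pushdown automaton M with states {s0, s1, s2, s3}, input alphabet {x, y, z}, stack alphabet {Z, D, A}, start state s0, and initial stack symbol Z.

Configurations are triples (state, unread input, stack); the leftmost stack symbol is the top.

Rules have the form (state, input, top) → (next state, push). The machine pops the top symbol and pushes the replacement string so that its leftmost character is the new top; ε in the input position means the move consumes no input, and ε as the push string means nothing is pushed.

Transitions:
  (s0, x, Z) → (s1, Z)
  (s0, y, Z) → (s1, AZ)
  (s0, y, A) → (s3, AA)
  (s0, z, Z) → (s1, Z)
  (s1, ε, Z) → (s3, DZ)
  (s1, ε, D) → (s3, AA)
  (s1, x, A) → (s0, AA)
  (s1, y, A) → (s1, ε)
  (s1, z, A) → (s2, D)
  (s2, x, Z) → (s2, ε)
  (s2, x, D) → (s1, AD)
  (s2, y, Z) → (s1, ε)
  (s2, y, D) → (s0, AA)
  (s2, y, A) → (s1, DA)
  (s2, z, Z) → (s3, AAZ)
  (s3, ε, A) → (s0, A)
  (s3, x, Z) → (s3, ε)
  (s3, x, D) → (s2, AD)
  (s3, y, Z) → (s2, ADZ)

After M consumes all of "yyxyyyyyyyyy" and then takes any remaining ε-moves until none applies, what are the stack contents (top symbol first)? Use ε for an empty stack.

(s0, yyxyyyyyyyyy, Z) ⊢ (s1, yxyyyyyyyyy, AZ) ⊢ (s1, xyyyyyyyyy, Z) ⊢ (s3, xyyyyyyyyy, DZ) ⊢ (s2, yyyyyyyyy, ADZ) ⊢ (s1, yyyyyyyy, DADZ) ⊢ (s3, yyyyyyyy, AAADZ) ⊢ (s0, yyyyyyyy, AAADZ) ⊢ (s3, yyyyyyy, AAAADZ) ⊢ (s0, yyyyyyy, AAAADZ) ⊢ (s3, yyyyyy, AAAAADZ) ⊢ (s0, yyyyyy, AAAAADZ) ⊢ (s3, yyyyy, AAAAAADZ) ⊢ (s0, yyyyy, AAAAAADZ) ⊢ (s3, yyyy, AAAAAAADZ) ⊢ (s0, yyyy, AAAAAAADZ) ⊢ (s3, yyy, AAAAAAAADZ) ⊢ (s0, yyy, AAAAAAAADZ) ⊢ (s3, yy, AAAAAAAAADZ) ⊢ (s0, yy, AAAAAAAAADZ) ⊢ (s3, y, AAAAAAAAAADZ) ⊢ (s0, y, AAAAAAAAAADZ) ⊢ (s3, ε, AAAAAAAAAAADZ) ⊢ (s0, ε, AAAAAAAAAAADZ)
All input consumed in state s0 with stack AAAAAAAAAAADZ.

AAAAAAAAAAADZ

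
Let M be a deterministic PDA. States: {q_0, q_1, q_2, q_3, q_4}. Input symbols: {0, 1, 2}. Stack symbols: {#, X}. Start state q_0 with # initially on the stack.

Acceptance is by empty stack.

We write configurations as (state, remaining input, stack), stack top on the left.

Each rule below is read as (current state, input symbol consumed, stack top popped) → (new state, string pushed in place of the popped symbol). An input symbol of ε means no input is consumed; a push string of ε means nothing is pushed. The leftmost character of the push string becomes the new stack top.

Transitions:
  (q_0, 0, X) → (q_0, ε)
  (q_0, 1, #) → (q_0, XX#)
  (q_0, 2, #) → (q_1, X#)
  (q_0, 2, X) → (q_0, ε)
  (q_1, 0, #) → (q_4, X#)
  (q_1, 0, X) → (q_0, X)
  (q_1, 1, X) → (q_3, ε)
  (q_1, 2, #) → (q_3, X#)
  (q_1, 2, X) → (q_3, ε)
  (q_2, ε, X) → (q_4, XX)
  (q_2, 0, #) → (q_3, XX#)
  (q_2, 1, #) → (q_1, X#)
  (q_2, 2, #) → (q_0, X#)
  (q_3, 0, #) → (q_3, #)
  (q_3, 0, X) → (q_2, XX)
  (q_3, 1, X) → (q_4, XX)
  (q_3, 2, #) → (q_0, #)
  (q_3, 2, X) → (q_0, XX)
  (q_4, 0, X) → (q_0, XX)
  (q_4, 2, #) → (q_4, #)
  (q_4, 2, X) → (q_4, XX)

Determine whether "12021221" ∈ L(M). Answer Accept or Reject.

(q_0, 12021221, #) ⊢ (q_0, 2021221, XX#) ⊢ (q_0, 021221, X#) ⊢ (q_0, 21221, #) ⊢ (q_1, 1221, X#) ⊢ (q_3, 221, #) ⊢ (q_0, 21, #) ⊢ (q_1, 1, X#) ⊢ (q_3, ε, #)
All input consumed; stack is #, not empty, and no further ε-move applies.

Reject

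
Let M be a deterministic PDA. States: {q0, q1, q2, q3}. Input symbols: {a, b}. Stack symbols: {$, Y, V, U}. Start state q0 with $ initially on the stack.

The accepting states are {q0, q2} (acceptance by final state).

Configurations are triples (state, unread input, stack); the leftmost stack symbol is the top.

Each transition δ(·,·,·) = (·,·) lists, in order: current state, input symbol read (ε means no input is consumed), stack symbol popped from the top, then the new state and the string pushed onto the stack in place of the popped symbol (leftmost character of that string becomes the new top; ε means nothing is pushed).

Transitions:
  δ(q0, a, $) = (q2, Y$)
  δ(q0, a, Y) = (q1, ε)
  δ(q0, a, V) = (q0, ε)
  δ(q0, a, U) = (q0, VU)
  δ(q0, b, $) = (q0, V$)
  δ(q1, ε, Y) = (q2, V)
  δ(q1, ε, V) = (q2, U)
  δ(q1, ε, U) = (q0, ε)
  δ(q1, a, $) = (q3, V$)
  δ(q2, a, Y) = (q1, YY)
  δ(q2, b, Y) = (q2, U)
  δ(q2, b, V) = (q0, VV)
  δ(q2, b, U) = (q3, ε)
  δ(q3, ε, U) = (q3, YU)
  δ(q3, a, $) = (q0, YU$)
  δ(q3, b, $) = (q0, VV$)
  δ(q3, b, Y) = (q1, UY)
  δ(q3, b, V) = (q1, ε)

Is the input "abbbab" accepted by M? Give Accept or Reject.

Reject

(q0, abbbab, $)
  read a, top $: go to q2, push Y$ → (q2, bbbab, Y$)
  read b, top Y: go to q2, push U → (q2, bbab, U$)
  read b, top U: go to q3, push ε → (q3, bab, $)
  read b, top $: go to q0, push VV$ → (q0, ab, VV$)
  read a, top V: go to q0, push ε → (q0, b, V$)
No transition applies at (q0, b, V$); input not fully consumed.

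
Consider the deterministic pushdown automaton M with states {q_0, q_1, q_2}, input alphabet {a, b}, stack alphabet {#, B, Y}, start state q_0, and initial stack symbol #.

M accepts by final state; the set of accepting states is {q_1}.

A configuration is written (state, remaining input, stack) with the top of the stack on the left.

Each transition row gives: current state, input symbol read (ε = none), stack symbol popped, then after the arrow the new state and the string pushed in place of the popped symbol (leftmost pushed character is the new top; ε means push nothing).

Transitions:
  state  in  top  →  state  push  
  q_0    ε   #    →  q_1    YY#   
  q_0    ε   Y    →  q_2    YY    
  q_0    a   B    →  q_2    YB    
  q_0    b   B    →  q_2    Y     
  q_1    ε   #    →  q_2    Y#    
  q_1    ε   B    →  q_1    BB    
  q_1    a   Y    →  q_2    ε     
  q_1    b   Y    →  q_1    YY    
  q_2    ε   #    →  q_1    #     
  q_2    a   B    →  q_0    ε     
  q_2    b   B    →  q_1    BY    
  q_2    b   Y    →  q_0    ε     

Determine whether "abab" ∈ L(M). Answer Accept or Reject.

(q_0, abab, #)
  ε-move, top #: go to q_1, push YY# → (q_1, abab, YY#)
  read a, top Y: go to q_2, push ε → (q_2, bab, Y#)
  read b, top Y: go to q_0, push ε → (q_0, ab, #)
  ε-move, top #: go to q_1, push YY# → (q_1, ab, YY#)
  read a, top Y: go to q_2, push ε → (q_2, b, Y#)
  read b, top Y: go to q_0, push ε → (q_0, ε, #)
  ε-move, top #: go to q_1, push YY# → (q_1, ε, YY#)
All input consumed; state q_1 ∈ F.

Accept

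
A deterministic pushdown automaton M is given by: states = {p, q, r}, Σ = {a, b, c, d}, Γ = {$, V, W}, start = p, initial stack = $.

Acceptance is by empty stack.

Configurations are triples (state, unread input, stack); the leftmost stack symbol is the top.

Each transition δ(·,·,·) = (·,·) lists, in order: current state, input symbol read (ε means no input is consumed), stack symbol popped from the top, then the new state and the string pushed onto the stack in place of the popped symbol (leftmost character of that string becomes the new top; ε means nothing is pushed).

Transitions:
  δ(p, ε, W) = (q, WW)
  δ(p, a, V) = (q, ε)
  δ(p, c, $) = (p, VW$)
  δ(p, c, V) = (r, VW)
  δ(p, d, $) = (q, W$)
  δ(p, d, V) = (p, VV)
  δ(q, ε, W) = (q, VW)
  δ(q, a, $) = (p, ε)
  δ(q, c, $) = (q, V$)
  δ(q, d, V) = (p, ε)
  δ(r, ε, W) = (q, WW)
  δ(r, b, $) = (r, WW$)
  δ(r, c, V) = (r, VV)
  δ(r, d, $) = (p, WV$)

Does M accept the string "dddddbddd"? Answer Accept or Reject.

Reject

(p, dddddbddd, $) ⊢ (q, ddddbddd, W$) ⊢ (q, ddddbddd, VW$) ⊢ (p, dddbddd, W$) ⊢ (q, dddbddd, WW$) ⊢ (q, dddbddd, VWW$) ⊢ (p, ddbddd, WW$) ⊢ (q, ddbddd, WWW$) ⊢ (q, ddbddd, VWWW$) ⊢ (p, dbddd, WWW$) ⊢ (q, dbddd, WWWW$) ⊢ (q, dbddd, VWWWW$) ⊢ (p, bddd, WWWW$) ⊢ (q, bddd, WWWWW$) ⊢ (q, bddd, VWWWWW$)
No transition applies at (q, bddd, VWWWWW$); input not fully consumed.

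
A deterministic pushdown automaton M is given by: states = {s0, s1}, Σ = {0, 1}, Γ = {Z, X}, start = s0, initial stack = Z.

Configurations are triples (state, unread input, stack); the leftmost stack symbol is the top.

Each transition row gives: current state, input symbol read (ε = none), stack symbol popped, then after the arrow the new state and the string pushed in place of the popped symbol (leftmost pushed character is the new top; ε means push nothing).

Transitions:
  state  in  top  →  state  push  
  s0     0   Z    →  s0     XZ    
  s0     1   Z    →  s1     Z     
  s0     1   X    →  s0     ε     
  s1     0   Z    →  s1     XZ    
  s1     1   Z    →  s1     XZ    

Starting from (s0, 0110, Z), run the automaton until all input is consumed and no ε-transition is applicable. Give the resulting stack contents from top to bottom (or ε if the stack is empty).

(s0, 0110, Z)
  read 0, top Z: go to s0, push XZ → (s0, 110, XZ)
  read 1, top X: go to s0, push ε → (s0, 10, Z)
  read 1, top Z: go to s1, push Z → (s1, 0, Z)
  read 0, top Z: go to s1, push XZ → (s1, ε, XZ)
All input consumed in state s1 with stack XZ.

XZ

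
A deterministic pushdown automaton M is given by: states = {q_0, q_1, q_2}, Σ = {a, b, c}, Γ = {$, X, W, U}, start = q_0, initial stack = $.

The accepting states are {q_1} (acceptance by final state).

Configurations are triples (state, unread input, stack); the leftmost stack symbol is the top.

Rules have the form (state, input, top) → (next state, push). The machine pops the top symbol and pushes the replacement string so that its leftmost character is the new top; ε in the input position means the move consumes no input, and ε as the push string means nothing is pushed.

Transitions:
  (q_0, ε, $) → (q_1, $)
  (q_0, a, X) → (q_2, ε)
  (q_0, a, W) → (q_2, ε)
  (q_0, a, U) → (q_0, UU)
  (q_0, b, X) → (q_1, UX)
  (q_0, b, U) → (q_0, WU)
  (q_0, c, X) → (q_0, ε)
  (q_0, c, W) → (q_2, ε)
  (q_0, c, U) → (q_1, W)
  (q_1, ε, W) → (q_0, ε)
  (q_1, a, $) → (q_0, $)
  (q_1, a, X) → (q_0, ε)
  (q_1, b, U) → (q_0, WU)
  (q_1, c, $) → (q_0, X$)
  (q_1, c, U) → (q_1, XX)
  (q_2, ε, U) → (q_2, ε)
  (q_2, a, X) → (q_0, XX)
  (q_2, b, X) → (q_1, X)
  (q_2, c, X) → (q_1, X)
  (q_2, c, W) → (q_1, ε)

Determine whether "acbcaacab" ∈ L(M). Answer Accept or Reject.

(q_0, acbcaacab, $)
  ε-move, top $: go to q_1, push $ → (q_1, acbcaacab, $)
  read a, top $: go to q_0, push $ → (q_0, cbcaacab, $)
  ε-move, top $: go to q_1, push $ → (q_1, cbcaacab, $)
  read c, top $: go to q_0, push X$ → (q_0, bcaacab, X$)
  read b, top X: go to q_1, push UX → (q_1, caacab, UX$)
  read c, top U: go to q_1, push XX → (q_1, aacab, XXX$)
  read a, top X: go to q_0, push ε → (q_0, acab, XX$)
  read a, top X: go to q_2, push ε → (q_2, cab, X$)
  read c, top X: go to q_1, push X → (q_1, ab, X$)
  read a, top X: go to q_0, push ε → (q_0, b, $)
  ε-move, top $: go to q_1, push $ → (q_1, b, $)
No transition applies at (q_1, b, $); input not fully consumed.

Reject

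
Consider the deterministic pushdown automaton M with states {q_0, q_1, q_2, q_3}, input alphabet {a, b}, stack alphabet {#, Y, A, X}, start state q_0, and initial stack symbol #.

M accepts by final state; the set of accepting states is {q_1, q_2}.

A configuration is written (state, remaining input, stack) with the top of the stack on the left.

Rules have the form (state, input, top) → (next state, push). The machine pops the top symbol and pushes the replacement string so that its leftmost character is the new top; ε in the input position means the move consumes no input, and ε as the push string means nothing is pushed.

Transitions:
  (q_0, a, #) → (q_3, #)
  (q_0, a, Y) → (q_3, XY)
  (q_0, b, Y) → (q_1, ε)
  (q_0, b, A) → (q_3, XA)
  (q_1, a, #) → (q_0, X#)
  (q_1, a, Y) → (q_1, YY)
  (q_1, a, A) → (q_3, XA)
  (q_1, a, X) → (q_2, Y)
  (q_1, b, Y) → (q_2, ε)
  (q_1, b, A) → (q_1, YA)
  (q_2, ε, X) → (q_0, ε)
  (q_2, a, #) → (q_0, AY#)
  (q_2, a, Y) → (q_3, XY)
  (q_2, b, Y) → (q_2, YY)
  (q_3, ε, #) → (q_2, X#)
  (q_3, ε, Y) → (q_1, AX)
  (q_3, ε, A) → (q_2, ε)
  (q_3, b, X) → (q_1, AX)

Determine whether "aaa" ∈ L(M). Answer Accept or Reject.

Accept

(q_0, aaa, #)
  read a, top #: go to q_3, push # → (q_3, aa, #)
  ε-move, top #: go to q_2, push X# → (q_2, aa, X#)
  ε-move, top X: go to q_0, push ε → (q_0, aa, #)
  read a, top #: go to q_3, push # → (q_3, a, #)
  ε-move, top #: go to q_2, push X# → (q_2, a, X#)
  ε-move, top X: go to q_0, push ε → (q_0, a, #)
  read a, top #: go to q_3, push # → (q_3, ε, #)
  ε-move, top #: go to q_2, push X# → (q_2, ε, X#)
All input consumed; state q_2 ∈ F.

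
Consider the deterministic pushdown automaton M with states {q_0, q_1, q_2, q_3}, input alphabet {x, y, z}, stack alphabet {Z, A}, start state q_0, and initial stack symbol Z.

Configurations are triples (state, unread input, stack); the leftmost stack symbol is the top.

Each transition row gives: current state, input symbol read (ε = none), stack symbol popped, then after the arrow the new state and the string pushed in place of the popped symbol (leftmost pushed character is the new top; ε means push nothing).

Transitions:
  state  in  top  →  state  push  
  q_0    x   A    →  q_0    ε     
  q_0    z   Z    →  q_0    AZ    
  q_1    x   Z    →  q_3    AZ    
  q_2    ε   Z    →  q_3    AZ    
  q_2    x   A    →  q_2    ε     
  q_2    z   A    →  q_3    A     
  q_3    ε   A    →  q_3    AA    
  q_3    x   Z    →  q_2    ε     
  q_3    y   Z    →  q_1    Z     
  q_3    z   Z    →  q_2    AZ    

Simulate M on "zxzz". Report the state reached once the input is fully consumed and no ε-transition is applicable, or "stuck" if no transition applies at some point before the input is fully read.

stuck

(q_0, zxzz, Z) ⊢ (q_0, xzz, AZ) ⊢ (q_0, zz, Z) ⊢ (q_0, z, AZ)
No transition for (q_0, z, top A); M blocks with input z remaining.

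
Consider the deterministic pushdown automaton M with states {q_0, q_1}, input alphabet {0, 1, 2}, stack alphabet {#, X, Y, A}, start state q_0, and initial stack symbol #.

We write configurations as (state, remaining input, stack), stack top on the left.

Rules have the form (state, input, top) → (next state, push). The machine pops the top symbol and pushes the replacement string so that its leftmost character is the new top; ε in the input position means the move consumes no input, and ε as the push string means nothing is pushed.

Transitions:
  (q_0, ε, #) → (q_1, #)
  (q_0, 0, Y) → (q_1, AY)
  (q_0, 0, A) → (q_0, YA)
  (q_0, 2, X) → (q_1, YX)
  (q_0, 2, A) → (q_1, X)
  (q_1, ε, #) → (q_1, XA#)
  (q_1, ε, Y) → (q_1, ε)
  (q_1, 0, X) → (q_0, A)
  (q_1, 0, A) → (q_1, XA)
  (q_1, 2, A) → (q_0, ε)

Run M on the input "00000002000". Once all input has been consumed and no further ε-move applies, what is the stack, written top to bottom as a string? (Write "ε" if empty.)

AAYAAYAA#

(q_0, 00000002000, #)
  ε-move, top #: go to q_1, push # → (q_1, 00000002000, #)
  ε-move, top #: go to q_1, push XA# → (q_1, 00000002000, XA#)
  read 0, top X: go to q_0, push A → (q_0, 0000002000, AA#)
  read 0, top A: go to q_0, push YA → (q_0, 000002000, YAA#)
  read 0, top Y: go to q_1, push AY → (q_1, 00002000, AYAA#)
  read 0, top A: go to q_1, push XA → (q_1, 0002000, XAYAA#)
  read 0, top X: go to q_0, push A → (q_0, 002000, AAYAA#)
  read 0, top A: go to q_0, push YA → (q_0, 02000, YAAYAA#)
  read 0, top Y: go to q_1, push AY → (q_1, 2000, AYAAYAA#)
  read 2, top A: go to q_0, push ε → (q_0, 000, YAAYAA#)
  read 0, top Y: go to q_1, push AY → (q_1, 00, AYAAYAA#)
  read 0, top A: go to q_1, push XA → (q_1, 0, XAYAAYAA#)
  read 0, top X: go to q_0, push A → (q_0, ε, AAYAAYAA#)
All input consumed in state q_0 with stack AAYAAYAA#.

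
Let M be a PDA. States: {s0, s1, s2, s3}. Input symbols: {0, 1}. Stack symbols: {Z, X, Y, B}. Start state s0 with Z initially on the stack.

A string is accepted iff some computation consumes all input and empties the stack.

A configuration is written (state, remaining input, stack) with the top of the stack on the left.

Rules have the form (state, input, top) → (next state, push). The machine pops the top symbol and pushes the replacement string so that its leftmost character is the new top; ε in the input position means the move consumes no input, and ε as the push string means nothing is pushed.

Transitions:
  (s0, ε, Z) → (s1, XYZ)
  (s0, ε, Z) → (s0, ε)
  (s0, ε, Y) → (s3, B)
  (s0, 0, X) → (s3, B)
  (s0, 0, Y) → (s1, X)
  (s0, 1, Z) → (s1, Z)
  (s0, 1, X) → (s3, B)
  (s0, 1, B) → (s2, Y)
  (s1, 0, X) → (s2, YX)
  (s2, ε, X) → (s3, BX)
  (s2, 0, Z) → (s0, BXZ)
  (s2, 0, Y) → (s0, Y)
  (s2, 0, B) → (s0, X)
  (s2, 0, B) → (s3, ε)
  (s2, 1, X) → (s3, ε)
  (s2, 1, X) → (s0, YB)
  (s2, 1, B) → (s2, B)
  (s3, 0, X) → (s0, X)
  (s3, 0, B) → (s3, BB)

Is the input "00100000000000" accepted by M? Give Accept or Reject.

No computation consumes all input and empties the stack.

Reject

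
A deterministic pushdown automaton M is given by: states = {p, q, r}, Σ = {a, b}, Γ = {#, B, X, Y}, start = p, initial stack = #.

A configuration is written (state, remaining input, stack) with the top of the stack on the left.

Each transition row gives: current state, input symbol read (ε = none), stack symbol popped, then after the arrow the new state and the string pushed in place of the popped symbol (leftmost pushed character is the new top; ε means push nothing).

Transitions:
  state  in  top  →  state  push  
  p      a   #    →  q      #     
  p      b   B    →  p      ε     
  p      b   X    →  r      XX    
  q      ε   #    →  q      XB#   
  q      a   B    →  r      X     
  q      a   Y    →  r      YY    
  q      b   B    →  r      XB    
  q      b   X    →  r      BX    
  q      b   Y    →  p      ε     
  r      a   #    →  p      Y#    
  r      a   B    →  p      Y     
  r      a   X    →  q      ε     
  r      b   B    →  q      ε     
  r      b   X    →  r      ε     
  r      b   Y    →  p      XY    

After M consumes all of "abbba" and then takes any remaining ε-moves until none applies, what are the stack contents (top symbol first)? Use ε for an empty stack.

YXB#

(p, abbba, #)
  read a, top #: go to q, push # → (q, bbba, #)
  ε-move, top #: go to q, push XB# → (q, bbba, XB#)
  read b, top X: go to r, push BX → (r, bba, BXB#)
  read b, top B: go to q, push ε → (q, ba, XB#)
  read b, top X: go to r, push BX → (r, a, BXB#)
  read a, top B: go to p, push Y → (p, ε, YXB#)
All input consumed in state p with stack YXB#.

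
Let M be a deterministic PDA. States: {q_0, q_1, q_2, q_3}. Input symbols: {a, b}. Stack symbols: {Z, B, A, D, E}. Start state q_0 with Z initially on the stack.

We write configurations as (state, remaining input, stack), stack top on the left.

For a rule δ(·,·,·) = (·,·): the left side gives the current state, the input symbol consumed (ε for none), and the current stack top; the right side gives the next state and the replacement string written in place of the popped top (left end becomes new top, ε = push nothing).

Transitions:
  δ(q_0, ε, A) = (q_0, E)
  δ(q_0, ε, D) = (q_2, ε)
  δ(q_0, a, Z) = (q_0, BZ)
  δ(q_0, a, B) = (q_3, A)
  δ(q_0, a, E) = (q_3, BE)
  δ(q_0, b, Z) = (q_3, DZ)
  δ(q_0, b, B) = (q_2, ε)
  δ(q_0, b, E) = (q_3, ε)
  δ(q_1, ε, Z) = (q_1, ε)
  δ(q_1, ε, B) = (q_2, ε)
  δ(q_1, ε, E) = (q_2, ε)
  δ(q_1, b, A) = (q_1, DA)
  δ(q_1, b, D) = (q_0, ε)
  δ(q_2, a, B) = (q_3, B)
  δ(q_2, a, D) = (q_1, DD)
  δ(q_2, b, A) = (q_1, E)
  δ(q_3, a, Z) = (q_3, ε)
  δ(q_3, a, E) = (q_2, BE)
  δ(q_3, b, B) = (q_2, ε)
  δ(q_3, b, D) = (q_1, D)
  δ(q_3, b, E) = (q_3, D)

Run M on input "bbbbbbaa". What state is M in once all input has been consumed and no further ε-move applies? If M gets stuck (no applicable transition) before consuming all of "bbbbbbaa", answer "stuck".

q_3

(q_0, bbbbbbaa, Z) ⊢ (q_3, bbbbbaa, DZ) ⊢ (q_1, bbbbaa, DZ) ⊢ (q_0, bbbaa, Z) ⊢ (q_3, bbaa, DZ) ⊢ (q_1, baa, DZ) ⊢ (q_0, aa, Z) ⊢ (q_0, a, BZ) ⊢ (q_3, ε, AZ)
All input consumed; M is in state q_3.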